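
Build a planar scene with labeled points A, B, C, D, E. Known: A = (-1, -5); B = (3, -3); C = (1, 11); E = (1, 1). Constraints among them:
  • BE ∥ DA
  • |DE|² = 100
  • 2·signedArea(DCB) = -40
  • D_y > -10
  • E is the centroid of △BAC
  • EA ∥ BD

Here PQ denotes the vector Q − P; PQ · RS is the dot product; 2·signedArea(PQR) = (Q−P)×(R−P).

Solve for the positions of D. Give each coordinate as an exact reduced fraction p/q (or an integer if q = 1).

D = (1, -9)

1. D_x = 1  [BE ∥ DA ∩ EA ∥ BD]
2. D_y = -9  [BE ∥ DA ∩ EA ∥ BD]
   → D = (1, -9)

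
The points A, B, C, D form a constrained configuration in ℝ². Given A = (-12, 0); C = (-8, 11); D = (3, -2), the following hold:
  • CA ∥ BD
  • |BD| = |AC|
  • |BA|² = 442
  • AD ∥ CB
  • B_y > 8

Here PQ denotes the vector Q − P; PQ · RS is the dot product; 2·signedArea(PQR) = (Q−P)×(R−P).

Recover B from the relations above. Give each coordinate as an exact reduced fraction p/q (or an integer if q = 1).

1. B_x = 7  [CA ∥ BD ∩ AD ∥ CB]
2. B_y = 9  [CA ∥ BD ∩ AD ∥ CB]
   → B = (7, 9)

B = (7, 9)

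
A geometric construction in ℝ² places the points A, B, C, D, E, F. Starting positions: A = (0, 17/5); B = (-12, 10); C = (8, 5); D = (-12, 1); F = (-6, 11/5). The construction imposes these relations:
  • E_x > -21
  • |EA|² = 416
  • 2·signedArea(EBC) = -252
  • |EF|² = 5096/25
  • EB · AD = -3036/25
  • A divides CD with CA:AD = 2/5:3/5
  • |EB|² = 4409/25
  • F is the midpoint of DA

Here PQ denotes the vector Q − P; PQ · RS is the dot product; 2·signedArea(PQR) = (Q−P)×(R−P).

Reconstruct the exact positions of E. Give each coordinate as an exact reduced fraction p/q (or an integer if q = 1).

1. E_x = -20  [2·signedArea(EBC) = -252 ∩ EB · AD = -3036/25]
2. E_y = -3/5  [2·signedArea(EBC) = -252 ∩ EB · AD = -3036/25]
   → E = (-20, -3/5)

E = (-20, -3/5)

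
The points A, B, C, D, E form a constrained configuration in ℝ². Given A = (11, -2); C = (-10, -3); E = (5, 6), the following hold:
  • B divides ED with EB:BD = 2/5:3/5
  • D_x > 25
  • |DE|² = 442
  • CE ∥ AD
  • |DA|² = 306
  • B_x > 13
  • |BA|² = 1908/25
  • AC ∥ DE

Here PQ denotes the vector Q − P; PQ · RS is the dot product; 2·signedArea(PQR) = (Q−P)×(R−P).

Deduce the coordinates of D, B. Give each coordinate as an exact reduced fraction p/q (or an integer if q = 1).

B = (67/5, 32/5)
D = (26, 7)

1. D_x = 26  [AC ∥ DE ∩ CE ∥ AD]
2. D_y = 7  [AC ∥ DE ∩ CE ∥ AD]
   → D = (26, 7)
3. B_x = 67/5  [B divides ED with EB:BD = 2/5:3/5]
4. B_y = 32/5  [B divides ED with EB:BD = 2/5:3/5]
   → B = (67/5, 32/5)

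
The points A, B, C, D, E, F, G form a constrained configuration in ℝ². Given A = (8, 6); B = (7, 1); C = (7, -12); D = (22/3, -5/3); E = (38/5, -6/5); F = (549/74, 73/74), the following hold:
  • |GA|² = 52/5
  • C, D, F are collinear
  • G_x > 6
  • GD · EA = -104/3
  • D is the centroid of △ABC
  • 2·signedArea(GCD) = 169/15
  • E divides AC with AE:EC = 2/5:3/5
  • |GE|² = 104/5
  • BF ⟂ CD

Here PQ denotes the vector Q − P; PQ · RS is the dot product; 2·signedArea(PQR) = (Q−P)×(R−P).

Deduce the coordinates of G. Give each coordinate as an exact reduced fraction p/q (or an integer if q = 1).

1. G_x = 32/5  [2·signedArea(GCD) = 169/15 ∩ GD · EA = -104/3]
2. G_y = 16/5  [2·signedArea(GCD) = 169/15 ∩ GD · EA = -104/3]
   → G = (32/5, 16/5)

G = (32/5, 16/5)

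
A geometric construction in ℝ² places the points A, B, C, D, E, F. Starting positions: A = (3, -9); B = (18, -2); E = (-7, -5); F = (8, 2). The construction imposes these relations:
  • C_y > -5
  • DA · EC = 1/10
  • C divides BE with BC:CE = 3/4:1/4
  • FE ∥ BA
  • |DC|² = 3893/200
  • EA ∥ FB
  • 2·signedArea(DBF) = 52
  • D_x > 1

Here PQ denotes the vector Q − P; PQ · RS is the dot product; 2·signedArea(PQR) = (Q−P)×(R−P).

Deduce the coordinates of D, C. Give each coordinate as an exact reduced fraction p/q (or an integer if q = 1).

1. C_x = -3/4  [C divides BE with BC:CE = 3/4:1/4]
2. C_y = -17/4  [C divides BE with BC:CE = 3/4:1/4]
   → C = (-3/4, -17/4)
3. D_x = 2  [2·signedArea(DBF) = 52 ∩ DA · EC = 1/10]
4. D_y = -4/5  [2·signedArea(DBF) = 52 ∩ DA · EC = 1/10]
   → D = (2, -4/5)

C = (-3/4, -17/4)
D = (2, -4/5)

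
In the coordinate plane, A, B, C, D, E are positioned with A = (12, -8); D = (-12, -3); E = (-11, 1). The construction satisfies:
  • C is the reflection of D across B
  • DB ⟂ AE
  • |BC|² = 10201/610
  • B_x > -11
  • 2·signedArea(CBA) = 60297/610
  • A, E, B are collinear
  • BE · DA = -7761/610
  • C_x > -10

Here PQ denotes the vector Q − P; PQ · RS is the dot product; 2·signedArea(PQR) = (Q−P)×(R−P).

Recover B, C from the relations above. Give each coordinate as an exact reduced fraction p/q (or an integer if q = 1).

1. B_x = -6411/610  [A, E, B are collinear ∩ DB ⟂ AE]
2. B_y = 493/610  [A, E, B are collinear ∩ DB ⟂ AE]
   → B = (-6411/610, 493/610)
3. C_x = -2751/305  [C is the reflection of D across B]
4. C_y = 1408/305  [C is the reflection of D across B]
   → C = (-2751/305, 1408/305)

B = (-6411/610, 493/610)
C = (-2751/305, 1408/305)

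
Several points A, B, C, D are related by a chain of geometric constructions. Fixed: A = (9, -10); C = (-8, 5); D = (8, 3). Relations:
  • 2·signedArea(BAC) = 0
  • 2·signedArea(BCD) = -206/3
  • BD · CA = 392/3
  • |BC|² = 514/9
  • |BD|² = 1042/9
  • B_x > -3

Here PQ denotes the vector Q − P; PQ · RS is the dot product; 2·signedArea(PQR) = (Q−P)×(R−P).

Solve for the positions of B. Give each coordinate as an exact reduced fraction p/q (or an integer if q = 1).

1. B_x = -7/3  [2·signedArea(BAC) = 0 ∩ 2·signedArea(BCD) = -206/3]
2. B_y = 0  [2·signedArea(BAC) = 0 ∩ 2·signedArea(BCD) = -206/3]
   → B = (-7/3, 0)

B = (-7/3, 0)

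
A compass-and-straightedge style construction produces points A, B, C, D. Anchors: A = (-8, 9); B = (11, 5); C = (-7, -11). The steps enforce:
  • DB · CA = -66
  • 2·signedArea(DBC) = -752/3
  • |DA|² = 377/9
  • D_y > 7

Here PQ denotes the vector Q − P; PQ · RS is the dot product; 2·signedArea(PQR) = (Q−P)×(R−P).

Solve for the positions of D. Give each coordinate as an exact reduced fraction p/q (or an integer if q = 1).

D = (-5/3, 23/3)

1. D_x = -5/3  [2·signedArea(DBC) = -752/3 ∩ DB · CA = -66]
2. D_y = 23/3  [2·signedArea(DBC) = -752/3 ∩ DB · CA = -66]
   → D = (-5/3, 23/3)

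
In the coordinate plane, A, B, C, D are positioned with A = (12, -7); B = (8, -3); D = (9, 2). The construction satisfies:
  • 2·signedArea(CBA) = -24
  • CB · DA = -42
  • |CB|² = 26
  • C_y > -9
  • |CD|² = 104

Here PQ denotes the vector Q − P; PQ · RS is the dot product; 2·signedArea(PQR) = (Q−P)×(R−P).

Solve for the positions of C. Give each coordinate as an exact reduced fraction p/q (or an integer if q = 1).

1. C_x = 7  [CB · DA = -42 ∩ 2·signedArea(CBA) = -24]
2. C_y = -8  [CB · DA = -42 ∩ 2·signedArea(CBA) = -24]
   → C = (7, -8)

C = (7, -8)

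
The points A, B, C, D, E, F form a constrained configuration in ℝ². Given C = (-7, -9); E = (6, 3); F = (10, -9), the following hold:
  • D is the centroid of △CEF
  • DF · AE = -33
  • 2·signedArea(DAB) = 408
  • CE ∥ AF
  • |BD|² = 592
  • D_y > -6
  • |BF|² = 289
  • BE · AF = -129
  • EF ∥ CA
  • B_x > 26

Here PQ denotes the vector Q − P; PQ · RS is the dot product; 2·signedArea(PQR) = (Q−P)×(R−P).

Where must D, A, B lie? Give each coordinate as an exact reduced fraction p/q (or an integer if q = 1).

A = (-3, -21)
B = (27, -9)
D = (3, -5)

1. D_x = 3  [D is the centroid of △CEF]
2. D_y = -5  [D is the centroid of △CEF]
   → D = (3, -5)
3. A_x = -3  [CE ∥ AF ∩ EF ∥ CA]
4. A_y = -21  [CE ∥ AF ∩ EF ∥ CA]
   → A = (-3, -21)
5. B_x = 27  [BE · AF = -129 ∩ 2·signedArea(DAB) = 408]
6. B_y = -9  [BE · AF = -129 ∩ 2·signedArea(DAB) = 408]
   → B = (27, -9)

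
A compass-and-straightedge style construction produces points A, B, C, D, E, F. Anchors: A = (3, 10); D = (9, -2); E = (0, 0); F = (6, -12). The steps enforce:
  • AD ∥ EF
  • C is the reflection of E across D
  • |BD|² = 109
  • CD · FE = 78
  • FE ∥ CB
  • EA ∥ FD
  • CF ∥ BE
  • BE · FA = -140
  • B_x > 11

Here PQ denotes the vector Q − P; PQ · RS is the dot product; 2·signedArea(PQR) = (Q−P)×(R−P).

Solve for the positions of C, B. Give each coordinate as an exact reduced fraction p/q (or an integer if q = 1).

B = (12, 8)
C = (18, -4)

1. C_x = 18  [C is the reflection of E across D]
2. C_y = -4  [C is the reflection of E across D]
   → C = (18, -4)
3. B_x = 12  [CF ∥ BE ∩ FE ∥ CB]
4. B_y = 8  [CF ∥ BE ∩ FE ∥ CB]
   → B = (12, 8)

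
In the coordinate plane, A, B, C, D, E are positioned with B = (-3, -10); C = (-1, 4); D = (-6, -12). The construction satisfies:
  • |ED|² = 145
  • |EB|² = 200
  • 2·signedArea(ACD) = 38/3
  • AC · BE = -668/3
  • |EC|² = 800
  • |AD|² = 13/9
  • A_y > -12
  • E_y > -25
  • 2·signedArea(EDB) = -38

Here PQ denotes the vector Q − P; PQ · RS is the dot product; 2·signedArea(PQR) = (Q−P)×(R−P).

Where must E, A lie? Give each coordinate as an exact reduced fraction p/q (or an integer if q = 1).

A = (-5, -34/3)
E = (-5, -24)

1. A_x = -5  [line 16·x + -5·y + 70/3 = 0 ∩ |AD|² = 13/9]
2. A_y = -34/3  [line 16·x + -5·y + 70/3 = 0 ∩ |AD|² = 13/9]
   → A = (-5, -34/3)
3. E_x = -5  [2·signedArea(EDB) = -38 ∩ AC · BE = -668/3]
4. E_y = -24  [2·signedArea(EDB) = -38 ∩ AC · BE = -668/3]
   → E = (-5, -24)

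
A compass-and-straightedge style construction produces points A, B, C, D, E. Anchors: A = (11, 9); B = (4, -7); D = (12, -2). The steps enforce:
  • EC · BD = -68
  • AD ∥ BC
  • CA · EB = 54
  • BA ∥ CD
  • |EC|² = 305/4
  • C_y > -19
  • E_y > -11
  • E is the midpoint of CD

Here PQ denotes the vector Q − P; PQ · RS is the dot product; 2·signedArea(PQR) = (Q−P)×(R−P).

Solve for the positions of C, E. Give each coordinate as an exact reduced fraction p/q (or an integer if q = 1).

C = (5, -18)
E = (17/2, -10)

1. C_x = 5  [BA ∥ CD ∩ AD ∥ BC]
2. C_y = -18  [BA ∥ CD ∩ AD ∥ BC]
   → C = (5, -18)
3. E_x = 17/2  [E is the midpoint of CD]
4. E_y = -10  [E is the midpoint of CD]
   → E = (17/2, -10)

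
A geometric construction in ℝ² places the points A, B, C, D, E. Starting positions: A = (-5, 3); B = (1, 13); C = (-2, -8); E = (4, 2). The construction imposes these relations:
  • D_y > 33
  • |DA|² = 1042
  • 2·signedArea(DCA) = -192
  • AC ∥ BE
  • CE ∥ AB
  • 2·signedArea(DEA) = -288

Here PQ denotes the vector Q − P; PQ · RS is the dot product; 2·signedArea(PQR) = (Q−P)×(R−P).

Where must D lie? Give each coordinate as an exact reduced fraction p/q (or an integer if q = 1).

1. D_x = 4  [2·signedArea(DEA) = -288 ∩ 2·signedArea(DCA) = -192]
2. D_y = 34  [2·signedArea(DEA) = -288 ∩ 2·signedArea(DCA) = -192]
   → D = (4, 34)

D = (4, 34)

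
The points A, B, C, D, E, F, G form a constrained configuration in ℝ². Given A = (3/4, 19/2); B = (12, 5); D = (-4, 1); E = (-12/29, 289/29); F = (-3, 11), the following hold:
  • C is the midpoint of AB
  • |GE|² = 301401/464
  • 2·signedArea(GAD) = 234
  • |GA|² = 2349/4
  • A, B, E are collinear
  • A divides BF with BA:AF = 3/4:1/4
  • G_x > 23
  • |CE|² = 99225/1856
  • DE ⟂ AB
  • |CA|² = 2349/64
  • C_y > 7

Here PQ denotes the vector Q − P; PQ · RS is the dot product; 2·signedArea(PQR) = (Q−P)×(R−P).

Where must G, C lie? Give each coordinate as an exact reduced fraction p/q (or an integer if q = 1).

C = (51/8, 29/4)
G = (93/4, 1/2)

1. G_x = 93/4  [line 17/2·x + -19/4·y + -781/4 = 0 ∩ |GA|² = 2349/4]
2. G_y = 1/2  [line 17/2·x + -19/4·y + -781/4 = 0 ∩ |GA|² = 2349/4]
   → G = (93/4, 1/2)
3. C_x = 51/8  [C is the midpoint of AB]
4. C_y = 29/4  [C is the midpoint of AB]
   → C = (51/8, 29/4)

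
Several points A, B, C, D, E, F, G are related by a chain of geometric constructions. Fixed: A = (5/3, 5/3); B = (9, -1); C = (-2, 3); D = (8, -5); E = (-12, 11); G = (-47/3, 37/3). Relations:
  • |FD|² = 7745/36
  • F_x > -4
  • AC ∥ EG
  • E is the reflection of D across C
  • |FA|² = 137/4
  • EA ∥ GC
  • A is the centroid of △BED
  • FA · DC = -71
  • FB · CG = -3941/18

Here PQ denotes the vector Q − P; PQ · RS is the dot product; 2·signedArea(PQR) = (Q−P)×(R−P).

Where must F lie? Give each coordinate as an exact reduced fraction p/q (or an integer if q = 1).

1. F_x = -23/6  [FA · DC = -71 ∩ FB · CG = -3941/18]
2. F_y = 11/3  [FA · DC = -71 ∩ FB · CG = -3941/18]
   → F = (-23/6, 11/3)

F = (-23/6, 11/3)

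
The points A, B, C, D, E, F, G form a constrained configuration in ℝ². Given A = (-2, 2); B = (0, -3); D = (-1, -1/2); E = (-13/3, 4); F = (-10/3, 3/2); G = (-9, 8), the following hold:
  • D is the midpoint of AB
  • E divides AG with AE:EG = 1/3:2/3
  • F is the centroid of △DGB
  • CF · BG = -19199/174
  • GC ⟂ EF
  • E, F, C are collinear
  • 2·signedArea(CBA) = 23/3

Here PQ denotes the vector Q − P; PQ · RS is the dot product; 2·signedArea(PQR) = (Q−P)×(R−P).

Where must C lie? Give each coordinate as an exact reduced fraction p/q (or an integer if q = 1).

1. C_x = -553/87  [E, F, C are collinear ∩ GC ⟂ EF]
2. C_y = 788/87  [E, F, C are collinear ∩ GC ⟂ EF]
   → C = (-553/87, 788/87)

C = (-553/87, 788/87)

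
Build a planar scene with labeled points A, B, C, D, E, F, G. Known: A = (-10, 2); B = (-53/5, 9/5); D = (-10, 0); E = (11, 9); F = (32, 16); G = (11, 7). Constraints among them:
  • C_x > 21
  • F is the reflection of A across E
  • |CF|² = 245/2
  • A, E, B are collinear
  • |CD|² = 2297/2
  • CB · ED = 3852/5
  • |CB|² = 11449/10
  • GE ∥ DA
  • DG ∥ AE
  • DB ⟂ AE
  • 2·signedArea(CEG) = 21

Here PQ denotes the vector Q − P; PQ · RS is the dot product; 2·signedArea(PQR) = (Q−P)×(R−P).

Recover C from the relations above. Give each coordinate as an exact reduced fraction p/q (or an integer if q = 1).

C = (43/2, 25/2)

1. C_x = 43/2  [2·signedArea(CEG) = 21 ∩ CB · ED = 3852/5]
2. C_y = 25/2  [2·signedArea(CEG) = 21 ∩ CB · ED = 3852/5]
   → C = (43/2, 25/2)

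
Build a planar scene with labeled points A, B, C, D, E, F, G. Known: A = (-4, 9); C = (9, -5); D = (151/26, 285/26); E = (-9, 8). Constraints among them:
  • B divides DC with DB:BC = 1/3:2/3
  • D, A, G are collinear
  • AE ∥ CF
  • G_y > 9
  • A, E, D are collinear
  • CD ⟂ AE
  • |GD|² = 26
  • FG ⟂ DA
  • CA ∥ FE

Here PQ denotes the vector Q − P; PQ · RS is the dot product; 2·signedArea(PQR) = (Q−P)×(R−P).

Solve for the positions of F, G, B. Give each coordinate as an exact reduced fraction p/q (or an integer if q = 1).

B = (268/39, 220/39)
F = (4, -6)
G = (21/26, 259/26)

1. F_x = 4  [CA ∥ FE ∩ AE ∥ CF]
2. F_y = -6  [CA ∥ FE ∩ AE ∥ CF]
   → F = (4, -6)
3. G_x = 21/26  [D, A, G are collinear ∩ FG ⟂ DA]
4. G_y = 259/26  [D, A, G are collinear ∩ FG ⟂ DA]
   → G = (21/26, 259/26)
5. B_x = 268/39  [B divides DC with DB:BC = 1/3:2/3]
6. B_y = 220/39  [B divides DC with DB:BC = 1/3:2/3]
   → B = (268/39, 220/39)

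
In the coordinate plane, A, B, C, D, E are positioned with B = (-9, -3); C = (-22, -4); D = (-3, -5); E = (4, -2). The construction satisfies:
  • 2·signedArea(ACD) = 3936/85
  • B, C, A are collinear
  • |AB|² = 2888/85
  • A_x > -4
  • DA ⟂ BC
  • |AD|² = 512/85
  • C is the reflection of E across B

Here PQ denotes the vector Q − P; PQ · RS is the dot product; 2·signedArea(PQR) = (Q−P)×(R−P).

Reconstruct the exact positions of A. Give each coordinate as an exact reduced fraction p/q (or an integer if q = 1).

1. A_x = -271/85  [B, C, A are collinear ∩ DA ⟂ BC]
2. A_y = -217/85  [B, C, A are collinear ∩ DA ⟂ BC]
   → A = (-271/85, -217/85)

A = (-271/85, -217/85)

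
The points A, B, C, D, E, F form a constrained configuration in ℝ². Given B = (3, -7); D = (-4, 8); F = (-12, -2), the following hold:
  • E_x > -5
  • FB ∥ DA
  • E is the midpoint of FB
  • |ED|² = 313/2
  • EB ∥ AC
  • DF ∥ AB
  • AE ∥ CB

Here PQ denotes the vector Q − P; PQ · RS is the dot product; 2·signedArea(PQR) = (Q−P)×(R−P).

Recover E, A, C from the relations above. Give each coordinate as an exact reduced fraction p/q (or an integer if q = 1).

1. E_x = -9/2  [E is the midpoint of FB]
2. E_y = -9/2  [E is the midpoint of FB]
   → E = (-9/2, -9/2)
3. A_x = 11  [DF ∥ AB ∩ FB ∥ DA]
4. A_y = 3  [DF ∥ AB ∩ FB ∥ DA]
   → A = (11, 3)
5. C_x = 37/2  [AE ∥ CB ∩ EB ∥ AC]
6. C_y = 1/2  [AE ∥ CB ∩ EB ∥ AC]
   → C = (37/2, 1/2)

A = (11, 3)
C = (37/2, 1/2)
E = (-9/2, -9/2)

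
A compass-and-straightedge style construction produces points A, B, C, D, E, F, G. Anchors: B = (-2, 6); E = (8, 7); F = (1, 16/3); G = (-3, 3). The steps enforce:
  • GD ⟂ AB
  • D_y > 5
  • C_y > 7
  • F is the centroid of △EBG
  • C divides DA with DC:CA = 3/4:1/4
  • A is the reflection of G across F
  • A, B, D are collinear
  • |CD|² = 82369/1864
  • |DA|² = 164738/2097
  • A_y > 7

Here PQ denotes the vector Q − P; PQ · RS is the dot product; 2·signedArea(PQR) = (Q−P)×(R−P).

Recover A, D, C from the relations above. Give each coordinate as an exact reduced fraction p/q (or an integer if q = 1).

A = (5, 23/3)
C = (2651/932, 6667/932)
D = (-844/233, 1308/233)

1. A_x = 5  [A is the reflection of G across F]
2. A_y = 23/3  [A is the reflection of G across F]
   → A = (5, 23/3)
3. D_x = -844/233  [A, B, D are collinear ∩ GD ⟂ AB]
4. D_y = 1308/233  [A, B, D are collinear ∩ GD ⟂ AB]
   → D = (-844/233, 1308/233)
5. C_x = 2651/932  [C divides DA with DC:CA = 3/4:1/4]
6. C_y = 6667/932  [C divides DA with DC:CA = 3/4:1/4]
   → C = (2651/932, 6667/932)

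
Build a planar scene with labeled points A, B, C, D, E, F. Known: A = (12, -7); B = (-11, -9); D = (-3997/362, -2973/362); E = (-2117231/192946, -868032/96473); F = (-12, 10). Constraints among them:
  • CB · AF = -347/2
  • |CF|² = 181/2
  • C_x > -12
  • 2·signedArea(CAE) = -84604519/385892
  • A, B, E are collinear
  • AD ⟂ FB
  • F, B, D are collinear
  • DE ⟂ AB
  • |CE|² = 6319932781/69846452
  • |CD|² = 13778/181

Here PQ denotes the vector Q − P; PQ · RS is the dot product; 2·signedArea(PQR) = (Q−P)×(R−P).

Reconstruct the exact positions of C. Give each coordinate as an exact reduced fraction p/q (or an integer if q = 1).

C = (-23/2, 1/2)

1. C_x = -23/2  [CB · AF = -347/2 ∩ 2·signedArea(CAE) = -84604519/385892]
2. C_y = 1/2  [CB · AF = -347/2 ∩ 2·signedArea(CAE) = -84604519/385892]
   → C = (-23/2, 1/2)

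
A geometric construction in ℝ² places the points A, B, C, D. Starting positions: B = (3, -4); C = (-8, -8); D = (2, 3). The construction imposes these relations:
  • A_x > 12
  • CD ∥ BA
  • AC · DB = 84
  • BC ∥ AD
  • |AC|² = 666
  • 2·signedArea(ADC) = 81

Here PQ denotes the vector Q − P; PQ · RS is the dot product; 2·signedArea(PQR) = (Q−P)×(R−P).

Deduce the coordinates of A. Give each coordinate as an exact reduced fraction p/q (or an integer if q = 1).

A = (13, 7)

1. A_x = 13  [BC ∥ AD ∩ CD ∥ BA]
2. A_y = 7  [BC ∥ AD ∩ CD ∥ BA]
   → A = (13, 7)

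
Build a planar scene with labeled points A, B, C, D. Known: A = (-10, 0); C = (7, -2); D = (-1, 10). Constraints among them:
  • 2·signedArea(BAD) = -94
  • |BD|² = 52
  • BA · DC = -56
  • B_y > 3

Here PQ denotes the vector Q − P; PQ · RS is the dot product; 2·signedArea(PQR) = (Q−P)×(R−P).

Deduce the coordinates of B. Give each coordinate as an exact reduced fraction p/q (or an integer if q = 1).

B = (3, 4)

1. B_x = 3  [BA · DC = -56 ∩ 2·signedArea(BAD) = -94]
2. B_y = 4  [BA · DC = -56 ∩ 2·signedArea(BAD) = -94]
   → B = (3, 4)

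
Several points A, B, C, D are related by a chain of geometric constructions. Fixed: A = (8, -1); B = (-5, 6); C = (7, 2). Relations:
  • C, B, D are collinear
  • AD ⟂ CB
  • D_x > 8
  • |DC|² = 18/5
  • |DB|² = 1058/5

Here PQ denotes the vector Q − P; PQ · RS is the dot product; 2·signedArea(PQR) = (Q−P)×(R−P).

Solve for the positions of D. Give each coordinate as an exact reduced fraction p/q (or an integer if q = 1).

D = (44/5, 7/5)

1. D_x = 44/5  [C, B, D are collinear ∩ AD ⟂ CB]
2. D_y = 7/5  [C, B, D are collinear ∩ AD ⟂ CB]
   → D = (44/5, 7/5)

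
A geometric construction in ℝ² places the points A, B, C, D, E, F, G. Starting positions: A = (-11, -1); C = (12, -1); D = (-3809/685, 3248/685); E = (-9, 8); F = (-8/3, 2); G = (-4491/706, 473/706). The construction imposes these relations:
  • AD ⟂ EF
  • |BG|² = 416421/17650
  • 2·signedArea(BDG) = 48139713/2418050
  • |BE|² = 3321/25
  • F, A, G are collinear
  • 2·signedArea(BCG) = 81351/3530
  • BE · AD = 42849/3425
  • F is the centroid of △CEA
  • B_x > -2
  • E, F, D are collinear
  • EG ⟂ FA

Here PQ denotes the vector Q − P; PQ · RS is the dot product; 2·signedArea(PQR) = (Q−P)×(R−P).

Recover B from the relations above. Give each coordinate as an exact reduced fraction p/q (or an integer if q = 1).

1. B_x = -9/5  [2·signedArea(BDG) = 48139713/2418050 ∩ 2·signedArea(BCG) = 81351/3530]
2. B_y = -1  [2·signedArea(BDG) = 48139713/2418050 ∩ 2·signedArea(BCG) = 81351/3530]
   → B = (-9/5, -1)

B = (-9/5, -1)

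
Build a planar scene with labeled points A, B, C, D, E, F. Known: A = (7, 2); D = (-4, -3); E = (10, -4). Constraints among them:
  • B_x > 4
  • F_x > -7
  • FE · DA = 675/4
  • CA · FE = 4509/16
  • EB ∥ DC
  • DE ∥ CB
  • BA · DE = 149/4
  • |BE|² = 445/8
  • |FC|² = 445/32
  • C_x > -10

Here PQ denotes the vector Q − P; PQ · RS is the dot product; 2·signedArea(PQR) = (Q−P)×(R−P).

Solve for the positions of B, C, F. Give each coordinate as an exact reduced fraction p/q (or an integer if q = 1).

1. B_x = 17/4  [line -14·x + 1·y + 235/4 = 0 ∩ |BE|² = 445/8]
2. B_y = 3/4  [line -14·x + 1·y + 235/4 = 0 ∩ |BE|² = 445/8]
   → B = (17/4, 3/4)
3. C_x = -39/4  [DE ∥ CB ∩ EB ∥ DC]
4. C_y = 7/4  [DE ∥ CB ∩ EB ∥ DC]
   → C = (-39/4, 7/4)
5. F_x = -55/8  [FE · DA = 675/4 ∩ CA · FE = 4509/16]
6. F_y = -5/8  [FE · DA = 675/4 ∩ CA · FE = 4509/16]
   → F = (-55/8, -5/8)

B = (17/4, 3/4)
C = (-39/4, 7/4)
F = (-55/8, -5/8)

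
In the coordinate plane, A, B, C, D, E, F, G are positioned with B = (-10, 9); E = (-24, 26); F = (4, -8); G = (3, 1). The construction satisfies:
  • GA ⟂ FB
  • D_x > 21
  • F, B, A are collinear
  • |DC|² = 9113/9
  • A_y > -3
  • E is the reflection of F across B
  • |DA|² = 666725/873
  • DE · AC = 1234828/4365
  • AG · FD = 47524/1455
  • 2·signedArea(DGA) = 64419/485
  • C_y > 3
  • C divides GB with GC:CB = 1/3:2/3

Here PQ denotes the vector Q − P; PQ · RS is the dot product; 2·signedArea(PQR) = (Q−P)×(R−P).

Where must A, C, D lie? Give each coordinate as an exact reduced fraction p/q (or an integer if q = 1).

1. A_x = -398/485  [F, B, A are collinear ∩ GA ⟂ FB]
2. A_y = -1041/485  [F, B, A are collinear ∩ GA ⟂ FB]
   → A = (-398/485, -1041/485)
3. C_x = -4/3  [C divides GB with GC:CB = 1/3:2/3]
4. C_y = 11/3  [C divides GB with GC:CB = 1/3:2/3]
   → C = (-4/3, 11/3)
5. D_x = 64/3  [DE · AC = 1234828/4365 ∩ 2·signedArea(DGA) = 64419/485]
6. D_y = -56/3  [DE · AC = 1234828/4365 ∩ 2·signedArea(DGA) = 64419/485]
   → D = (64/3, -56/3)

A = (-398/485, -1041/485)
C = (-4/3, 11/3)
D = (64/3, -56/3)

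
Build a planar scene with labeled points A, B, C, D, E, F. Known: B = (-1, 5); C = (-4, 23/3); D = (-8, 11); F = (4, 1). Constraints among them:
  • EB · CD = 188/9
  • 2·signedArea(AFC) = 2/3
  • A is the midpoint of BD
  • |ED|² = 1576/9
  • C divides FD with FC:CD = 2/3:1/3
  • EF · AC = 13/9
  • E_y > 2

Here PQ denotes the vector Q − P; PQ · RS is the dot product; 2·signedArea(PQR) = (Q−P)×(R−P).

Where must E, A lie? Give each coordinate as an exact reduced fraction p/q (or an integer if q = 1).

1. A_x = -9/2  [A is the midpoint of BD]
2. A_y = 8  [A is the midpoint of BD]
   → A = (-9/2, 8)
3. E_x = 2  [EB · CD = 188/9 ∩ EF · AC = 13/9]
4. E_y = 7/3  [EB · CD = 188/9 ∩ EF · AC = 13/9]
   → E = (2, 7/3)

A = (-9/2, 8)
E = (2, 7/3)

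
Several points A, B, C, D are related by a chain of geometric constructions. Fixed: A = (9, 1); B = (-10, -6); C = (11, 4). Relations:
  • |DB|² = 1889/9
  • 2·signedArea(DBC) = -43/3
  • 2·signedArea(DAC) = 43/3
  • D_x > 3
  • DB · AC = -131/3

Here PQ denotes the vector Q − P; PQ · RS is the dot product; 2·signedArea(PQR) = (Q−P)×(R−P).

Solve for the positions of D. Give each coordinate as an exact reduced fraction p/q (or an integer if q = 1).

1. D_x = 10/3  [2·signedArea(DAC) = 43/3 ∩ 2·signedArea(DBC) = -43/3]
2. D_y = -1/3  [2·signedArea(DAC) = 43/3 ∩ 2·signedArea(DBC) = -43/3]
   → D = (10/3, -1/3)

D = (10/3, -1/3)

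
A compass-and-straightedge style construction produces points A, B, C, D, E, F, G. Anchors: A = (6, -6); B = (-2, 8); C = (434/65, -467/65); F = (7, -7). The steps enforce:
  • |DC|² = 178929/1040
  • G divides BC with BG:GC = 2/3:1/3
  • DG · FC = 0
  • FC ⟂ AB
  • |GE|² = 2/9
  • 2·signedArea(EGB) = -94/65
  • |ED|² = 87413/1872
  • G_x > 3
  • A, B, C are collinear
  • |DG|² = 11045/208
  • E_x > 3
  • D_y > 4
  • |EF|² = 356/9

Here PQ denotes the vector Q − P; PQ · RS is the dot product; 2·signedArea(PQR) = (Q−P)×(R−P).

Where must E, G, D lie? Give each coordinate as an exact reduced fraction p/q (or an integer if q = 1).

1. G_x = 246/65  [G divides BC with BG:GC = 2/3:1/3]
2. G_y = -138/65  [G divides BC with BG:GC = 2/3:1/3]
   → G = (246/65, -138/65)
3. D_x = 11/65  [line 21/65·x + 12/65·y + -54/65 = 0 ∩ |DG|² = 11045/208]
4. D_y = 1093/260  [line 21/65·x + 12/65·y + -54/65 = 0 ∩ |DG|² = 11045/208]
   → D = (11/65, 1093/260)
5. E_x = 11/3  [line -658/65·x + -376/65·y + 1786/65 = 0 ∩ |ED|² = 87413/1872]
6. E_y = -5/3  [line -658/65·x + -376/65·y + 1786/65 = 0 ∩ |ED|² = 87413/1872]
   → E = (11/3, -5/3)

D = (11/65, 1093/260)
E = (11/3, -5/3)
G = (246/65, -138/65)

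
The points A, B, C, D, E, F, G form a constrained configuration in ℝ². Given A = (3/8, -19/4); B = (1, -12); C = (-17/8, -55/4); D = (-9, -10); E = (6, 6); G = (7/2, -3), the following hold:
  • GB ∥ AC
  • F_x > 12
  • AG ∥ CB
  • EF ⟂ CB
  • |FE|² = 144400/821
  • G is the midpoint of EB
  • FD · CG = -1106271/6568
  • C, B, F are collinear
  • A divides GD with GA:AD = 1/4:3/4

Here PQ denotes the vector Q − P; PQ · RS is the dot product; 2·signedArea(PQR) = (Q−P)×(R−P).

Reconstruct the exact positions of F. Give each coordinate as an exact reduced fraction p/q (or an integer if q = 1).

F = (10246/821, -4574/821)

1. F_x = 10246/821  [C, B, F are collinear ∩ EF ⟂ CB]
2. F_y = -4574/821  [C, B, F are collinear ∩ EF ⟂ CB]
   → F = (10246/821, -4574/821)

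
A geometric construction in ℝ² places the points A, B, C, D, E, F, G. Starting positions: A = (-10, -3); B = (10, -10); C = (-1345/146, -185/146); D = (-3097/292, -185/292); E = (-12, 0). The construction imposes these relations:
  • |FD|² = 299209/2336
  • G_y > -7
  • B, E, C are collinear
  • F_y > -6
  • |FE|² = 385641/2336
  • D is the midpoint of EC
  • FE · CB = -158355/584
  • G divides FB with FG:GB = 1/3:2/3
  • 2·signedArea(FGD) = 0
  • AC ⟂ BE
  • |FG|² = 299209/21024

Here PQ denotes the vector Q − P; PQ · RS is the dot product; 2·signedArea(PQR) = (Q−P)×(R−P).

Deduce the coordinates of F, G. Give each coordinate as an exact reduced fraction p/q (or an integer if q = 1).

F = (-177/584, -3105/584)
G = (2743/876, -6025/876)

1. F_x = -177/584  [line -2805/146·x + 1275/146·y + 23715/584 = 0 ∩ |FE|² = 385641/2336]
2. F_y = -3105/584  [line -2805/146·x + 1275/146·y + 23715/584 = 0 ∩ |FE|² = 385641/2336]
   → F = (-177/584, -3105/584)
3. G_x = 2743/876  [2·signedArea(FGD) = 0 ∩ G divides FB with FG:GB = 1/3:2/3]
4. G_y = -6025/876  [2·signedArea(FGD) = 0 ∩ G divides FB with FG:GB = 1/3:2/3]
   → G = (2743/876, -6025/876)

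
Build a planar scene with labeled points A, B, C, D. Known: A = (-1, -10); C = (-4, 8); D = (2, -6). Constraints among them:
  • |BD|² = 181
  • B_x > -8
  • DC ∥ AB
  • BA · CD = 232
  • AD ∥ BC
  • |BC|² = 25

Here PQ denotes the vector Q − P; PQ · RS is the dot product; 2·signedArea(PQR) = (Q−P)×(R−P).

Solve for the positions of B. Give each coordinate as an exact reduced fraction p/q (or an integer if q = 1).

B = (-7, 4)

1. B_x = -7  [AD ∥ BC ∩ DC ∥ AB]
2. B_y = 4  [AD ∥ BC ∩ DC ∥ AB]
   → B = (-7, 4)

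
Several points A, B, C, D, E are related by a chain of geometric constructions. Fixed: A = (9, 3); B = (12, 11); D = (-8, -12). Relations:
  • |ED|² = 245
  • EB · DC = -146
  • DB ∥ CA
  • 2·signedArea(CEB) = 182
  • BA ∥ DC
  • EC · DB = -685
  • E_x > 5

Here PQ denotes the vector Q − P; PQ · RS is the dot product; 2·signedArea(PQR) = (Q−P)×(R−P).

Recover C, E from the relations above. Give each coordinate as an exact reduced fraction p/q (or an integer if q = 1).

C = (-11, -20)
E = (6, -5)

1. C_x = -11  [DB ∥ CA ∩ BA ∥ DC]
2. C_y = -20  [DB ∥ CA ∩ BA ∥ DC]
   → C = (-11, -20)
3. E_x = 6  [EB · DC = -146 ∩ EC · DB = -685]
4. E_y = -5  [EB · DC = -146 ∩ EC · DB = -685]
   → E = (6, -5)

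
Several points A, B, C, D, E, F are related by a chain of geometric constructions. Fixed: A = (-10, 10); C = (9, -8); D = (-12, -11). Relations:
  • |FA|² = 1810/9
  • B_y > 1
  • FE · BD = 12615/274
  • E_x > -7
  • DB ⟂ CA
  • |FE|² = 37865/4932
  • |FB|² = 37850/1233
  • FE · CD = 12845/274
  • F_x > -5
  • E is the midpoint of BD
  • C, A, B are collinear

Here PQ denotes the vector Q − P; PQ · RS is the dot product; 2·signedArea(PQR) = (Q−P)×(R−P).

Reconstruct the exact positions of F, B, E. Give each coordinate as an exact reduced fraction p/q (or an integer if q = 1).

1. B_x = -78/137  [C, A, B are collinear ∩ DB ⟂ CA]
2. B_y = 146/137  [C, A, B are collinear ∩ DB ⟂ CA]
   → B = (-78/137, 146/137)
3. E_x = -861/137  [E is the midpoint of BD]
4. E_y = -1361/274  [E is the midpoint of BD]
   → E = (-861/137, -1361/274)
5. F_x = -13/3  [FE · CD = 12845/274 ∩ FE · BD = 12615/274]
6. F_y = -3  [FE · CD = 12845/274 ∩ FE · BD = 12615/274]
   → F = (-13/3, -3)

B = (-78/137, 146/137)
E = (-861/137, -1361/274)
F = (-13/3, -3)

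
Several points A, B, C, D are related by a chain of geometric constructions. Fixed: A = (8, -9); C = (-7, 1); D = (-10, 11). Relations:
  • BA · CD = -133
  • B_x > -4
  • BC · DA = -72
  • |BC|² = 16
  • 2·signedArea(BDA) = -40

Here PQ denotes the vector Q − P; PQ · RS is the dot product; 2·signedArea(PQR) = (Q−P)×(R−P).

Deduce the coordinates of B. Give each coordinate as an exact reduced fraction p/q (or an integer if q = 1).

1. B_x = -3  [BC · DA = -72 ∩ 2·signedArea(BDA) = -40]
2. B_y = 1  [BC · DA = -72 ∩ 2·signedArea(BDA) = -40]
   → B = (-3, 1)

B = (-3, 1)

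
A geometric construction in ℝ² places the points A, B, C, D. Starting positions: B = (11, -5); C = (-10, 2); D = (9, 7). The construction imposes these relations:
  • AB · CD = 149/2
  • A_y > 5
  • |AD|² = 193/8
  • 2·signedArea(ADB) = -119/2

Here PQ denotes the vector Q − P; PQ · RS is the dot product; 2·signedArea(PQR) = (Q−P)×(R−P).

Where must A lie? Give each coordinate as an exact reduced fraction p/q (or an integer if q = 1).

A = (17/4, 23/4)

1. A_x = 17/4  [2·signedArea(ADB) = -119/2 ∩ AB · CD = 149/2]
2. A_y = 23/4  [2·signedArea(ADB) = -119/2 ∩ AB · CD = 149/2]
   → A = (17/4, 23/4)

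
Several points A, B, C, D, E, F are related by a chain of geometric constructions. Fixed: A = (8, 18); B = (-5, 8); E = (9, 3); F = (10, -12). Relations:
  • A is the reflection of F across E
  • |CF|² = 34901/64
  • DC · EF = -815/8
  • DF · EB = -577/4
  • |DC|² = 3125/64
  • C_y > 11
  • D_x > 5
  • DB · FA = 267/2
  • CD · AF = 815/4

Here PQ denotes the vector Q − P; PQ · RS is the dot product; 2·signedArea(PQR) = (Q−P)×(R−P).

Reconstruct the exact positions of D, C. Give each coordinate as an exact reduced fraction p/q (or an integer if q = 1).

C = (27/4, 89/8)
D = (11/2, 17/4)

1. D_x = 11/2  [DB · FA = 267/2 ∩ DF · EB = -577/4]
2. D_y = 17/4  [DB · FA = 267/2 ∩ DF · EB = -577/4]
   → D = (11/2, 17/4)
3. C_x = 27/4  [line -2·x + 30·y + -1281/4 = 0 ∩ |DC|² = 3125/64]
4. C_y = 89/8  [line -2·x + 30·y + -1281/4 = 0 ∩ |DC|² = 3125/64]
   → C = (27/4, 89/8)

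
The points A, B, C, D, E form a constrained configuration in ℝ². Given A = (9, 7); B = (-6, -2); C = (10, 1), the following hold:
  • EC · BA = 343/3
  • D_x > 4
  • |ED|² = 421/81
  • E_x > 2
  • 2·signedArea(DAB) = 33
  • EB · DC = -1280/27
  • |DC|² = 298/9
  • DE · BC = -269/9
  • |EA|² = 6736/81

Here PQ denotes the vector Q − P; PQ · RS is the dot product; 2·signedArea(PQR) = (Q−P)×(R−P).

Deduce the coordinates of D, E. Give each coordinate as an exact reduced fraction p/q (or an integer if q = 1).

1. E_x = 25/9  [line -15·x + -9·y + 134/3 = 0 ∩ |EA|² = 6736/81]
2. E_y = 1/3  [line -15·x + -9·y + 134/3 = 0 ∩ |EA|² = 6736/81]
   → E = (25/9, 1/3)
3. D_x = 13/3  [DE · BC = -269/9 ∩ 2·signedArea(DAB) = 33]
4. D_y = 2  [DE · BC = -269/9 ∩ 2·signedArea(DAB) = 33]
   → D = (13/3, 2)

D = (13/3, 2)
E = (25/9, 1/3)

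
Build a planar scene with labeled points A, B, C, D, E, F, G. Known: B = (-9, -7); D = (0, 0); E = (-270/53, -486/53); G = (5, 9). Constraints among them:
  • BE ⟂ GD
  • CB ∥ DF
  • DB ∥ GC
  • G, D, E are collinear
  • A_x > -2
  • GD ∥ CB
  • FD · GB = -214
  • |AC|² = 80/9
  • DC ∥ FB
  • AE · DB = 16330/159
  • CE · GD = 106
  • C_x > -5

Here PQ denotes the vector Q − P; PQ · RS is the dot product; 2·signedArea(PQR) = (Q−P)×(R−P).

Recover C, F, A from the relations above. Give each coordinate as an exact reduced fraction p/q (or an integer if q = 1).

A = (-4/3, 2/3)
C = (-4, 2)
F = (-5, -9)

1. C_x = -4  [GD ∥ CB ∩ DB ∥ GC]
2. C_y = 2  [GD ∥ CB ∩ DB ∥ GC]
   → C = (-4, 2)
3. F_x = -5  [DC ∥ FB ∩ CB ∥ DF]
4. F_y = -9  [DC ∥ FB ∩ CB ∥ DF]
   → F = (-5, -9)
5. A_x = -4/3  [line 9·x + 7·y + 22/3 = 0 ∩ |AC|² = 80/9]
6. A_y = 2/3  [line 9·x + 7·y + 22/3 = 0 ∩ |AC|² = 80/9]
   → A = (-4/3, 2/3)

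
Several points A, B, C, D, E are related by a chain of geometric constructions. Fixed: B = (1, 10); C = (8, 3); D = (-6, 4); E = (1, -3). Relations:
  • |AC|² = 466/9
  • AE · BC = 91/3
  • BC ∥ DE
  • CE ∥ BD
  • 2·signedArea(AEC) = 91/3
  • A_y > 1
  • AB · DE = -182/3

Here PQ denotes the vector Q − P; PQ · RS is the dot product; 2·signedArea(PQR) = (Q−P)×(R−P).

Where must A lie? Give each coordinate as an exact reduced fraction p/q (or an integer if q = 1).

1. A_x = 1  [AB · DE = -182/3 ∩ 2·signedArea(AEC) = 91/3]
2. A_y = 4/3  [AB · DE = -182/3 ∩ 2·signedArea(AEC) = 91/3]
   → A = (1, 4/3)

A = (1, 4/3)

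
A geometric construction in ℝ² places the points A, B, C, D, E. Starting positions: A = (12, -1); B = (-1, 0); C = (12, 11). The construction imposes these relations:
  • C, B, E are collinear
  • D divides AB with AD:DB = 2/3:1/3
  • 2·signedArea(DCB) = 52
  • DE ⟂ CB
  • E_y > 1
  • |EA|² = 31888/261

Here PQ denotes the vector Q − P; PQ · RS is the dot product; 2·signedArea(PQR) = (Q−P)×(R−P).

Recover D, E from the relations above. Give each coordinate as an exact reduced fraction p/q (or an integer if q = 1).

1. D_x = 10/3  [D divides AB with AD:DB = 2/3:1/3]
2. D_y = -1/3  [D divides AB with AD:DB = 2/3:1/3]
   → D = (10/3, -1/3)
3. E_x = 592/435  [C, B, E are collinear ∩ DE ⟂ CB]
4. E_y = 869/435  [C, B, E are collinear ∩ DE ⟂ CB]
   → E = (592/435, 869/435)

D = (10/3, -1/3)
E = (592/435, 869/435)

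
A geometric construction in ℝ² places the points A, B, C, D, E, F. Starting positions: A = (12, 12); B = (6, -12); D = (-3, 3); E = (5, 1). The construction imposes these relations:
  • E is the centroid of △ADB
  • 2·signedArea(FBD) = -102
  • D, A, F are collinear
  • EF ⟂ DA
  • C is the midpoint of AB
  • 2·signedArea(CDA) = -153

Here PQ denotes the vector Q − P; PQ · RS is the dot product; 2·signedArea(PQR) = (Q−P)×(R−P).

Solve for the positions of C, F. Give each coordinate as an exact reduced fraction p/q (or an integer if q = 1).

1. C_x = 9  [C is the midpoint of AB]
2. C_y = 0  [C is the midpoint of AB]
   → C = (9, 0)
3. F_x = 2  [D, A, F are collinear ∩ EF ⟂ DA]
4. F_y = 6  [D, A, F are collinear ∩ EF ⟂ DA]
   → F = (2, 6)

C = (9, 0)
F = (2, 6)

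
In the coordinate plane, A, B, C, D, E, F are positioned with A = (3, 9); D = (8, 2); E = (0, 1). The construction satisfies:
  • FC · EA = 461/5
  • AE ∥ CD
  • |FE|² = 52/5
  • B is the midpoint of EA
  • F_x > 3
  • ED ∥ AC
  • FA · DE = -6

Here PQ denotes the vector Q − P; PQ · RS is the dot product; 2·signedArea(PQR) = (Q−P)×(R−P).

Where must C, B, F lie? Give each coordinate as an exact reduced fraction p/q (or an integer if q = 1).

1. C_x = 11  [AE ∥ CD ∩ ED ∥ AC]
2. C_y = 10  [AE ∥ CD ∩ ED ∥ AC]
   → C = (11, 10)
3. B_x = 3/2  [B is the midpoint of EA]
4. B_y = 5  [B is the midpoint of EA]
   → B = (3/2, 5)
5. F_x = 16/5  [FA · DE = -6 ∩ FC · EA = 461/5]
6. F_y = 7/5  [FA · DE = -6 ∩ FC · EA = 461/5]
   → F = (16/5, 7/5)

B = (3/2, 5)
C = (11, 10)
F = (16/5, 7/5)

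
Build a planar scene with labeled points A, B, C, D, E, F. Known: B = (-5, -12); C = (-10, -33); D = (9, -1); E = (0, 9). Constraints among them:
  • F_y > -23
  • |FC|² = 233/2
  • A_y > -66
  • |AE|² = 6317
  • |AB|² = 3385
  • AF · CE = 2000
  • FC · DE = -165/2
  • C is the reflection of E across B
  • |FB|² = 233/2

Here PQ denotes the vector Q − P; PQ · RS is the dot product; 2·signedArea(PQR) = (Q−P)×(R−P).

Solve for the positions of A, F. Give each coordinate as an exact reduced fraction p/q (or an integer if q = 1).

1. F_x = -15/2  [line 9·x + -10·y + -315/2 = 0 ∩ |FC|² = 233/2]
2. F_y = -45/2  [line 9·x + -10·y + -315/2 = 0 ∩ |FC|² = 233/2]
   → F = (-15/2, -45/2)
3. A_x = -29  [line -10·x + -42·y + -3020 = 0 ∩ |AB|² = 3385]
4. A_y = -65  [line -10·x + -42·y + -3020 = 0 ∩ |AB|² = 3385]
   → A = (-29, -65)

A = (-29, -65)
F = (-15/2, -45/2)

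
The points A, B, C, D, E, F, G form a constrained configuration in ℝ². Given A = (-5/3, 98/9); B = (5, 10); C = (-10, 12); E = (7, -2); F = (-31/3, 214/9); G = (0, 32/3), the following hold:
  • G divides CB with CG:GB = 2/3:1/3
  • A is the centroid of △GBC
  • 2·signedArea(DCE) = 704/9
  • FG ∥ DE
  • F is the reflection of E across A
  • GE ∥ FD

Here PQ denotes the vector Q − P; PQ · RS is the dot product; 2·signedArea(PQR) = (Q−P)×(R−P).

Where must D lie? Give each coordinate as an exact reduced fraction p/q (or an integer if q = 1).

1. D_x = -10/3  [FG ∥ DE ∩ GE ∥ FD]
2. D_y = 100/9  [FG ∥ DE ∩ GE ∥ FD]
   → D = (-10/3, 100/9)

D = (-10/3, 100/9)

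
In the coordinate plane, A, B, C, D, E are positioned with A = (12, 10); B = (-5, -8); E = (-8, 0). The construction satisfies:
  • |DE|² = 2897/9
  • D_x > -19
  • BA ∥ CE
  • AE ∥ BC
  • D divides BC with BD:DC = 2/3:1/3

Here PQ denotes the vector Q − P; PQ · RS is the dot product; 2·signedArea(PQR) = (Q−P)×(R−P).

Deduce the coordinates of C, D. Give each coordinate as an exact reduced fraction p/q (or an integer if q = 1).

1. C_x = -25  [BA ∥ CE ∩ AE ∥ BC]
2. C_y = -18  [BA ∥ CE ∩ AE ∥ BC]
   → C = (-25, -18)
3. D_x = -55/3  [D divides BC with BD:DC = 2/3:1/3]
4. D_y = -44/3  [D divides BC with BD:DC = 2/3:1/3]
   → D = (-55/3, -44/3)

C = (-25, -18)
D = (-55/3, -44/3)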